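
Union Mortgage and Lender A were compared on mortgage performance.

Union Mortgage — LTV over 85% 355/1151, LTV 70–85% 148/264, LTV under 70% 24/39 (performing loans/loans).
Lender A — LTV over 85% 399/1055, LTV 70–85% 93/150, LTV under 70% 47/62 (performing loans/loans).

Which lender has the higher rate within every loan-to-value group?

Lender A

LTV over 85%: Union Mortgage 355/1151 = 30.8%, Lender A 399/1055 = 37.8% → Lender A
LTV 70–85%: Union Mortgage 148/264 = 56.1%, Lender A 93/150 = 62.0% → Lender A
LTV under 70%: Union Mortgage 24/39 = 61.5%, Lender A 47/62 = 75.8% → Lender A
Lender A has the higher rate in all 3 groups.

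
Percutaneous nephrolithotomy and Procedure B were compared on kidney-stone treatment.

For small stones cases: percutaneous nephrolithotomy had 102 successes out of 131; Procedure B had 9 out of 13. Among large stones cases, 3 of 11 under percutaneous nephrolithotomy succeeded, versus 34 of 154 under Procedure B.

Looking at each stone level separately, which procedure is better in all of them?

Small stones: percutaneous nephrolithotomy 102/131 = 77.9%, Procedure B 9/13 = 69.2% → percutaneous nephrolithotomy
Large stones: percutaneous nephrolithotomy 3/11 = 27.3%, Procedure B 34/154 = 22.1% → percutaneous nephrolithotomy
Percutaneous nephrolithotomy has the higher rate in both groups.

percutaneous nephrolithotomy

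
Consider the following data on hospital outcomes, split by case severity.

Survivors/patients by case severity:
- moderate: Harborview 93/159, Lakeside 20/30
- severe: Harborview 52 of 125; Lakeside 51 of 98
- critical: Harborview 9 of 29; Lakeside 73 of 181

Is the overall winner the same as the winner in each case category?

Moderate: Harborview 93/159 = 58.5%, Lakeside 20/30 = 66.7% → Lakeside
Severe: Harborview 52/125 = 41.6%, Lakeside 51/98 = 52.0% → Lakeside
Critical: Harborview 9/29 = 31.0%, Lakeside 73/181 = 40.3% → Lakeside
Overall: Harborview 154/313 = 49.2%, Lakeside 144/309 = 46.6% → Harborview
Lakeside wins each case group but Harborview wins overall — the comparison reverses. Lakeside's patients skew toward critical, which has a lower base rate.

No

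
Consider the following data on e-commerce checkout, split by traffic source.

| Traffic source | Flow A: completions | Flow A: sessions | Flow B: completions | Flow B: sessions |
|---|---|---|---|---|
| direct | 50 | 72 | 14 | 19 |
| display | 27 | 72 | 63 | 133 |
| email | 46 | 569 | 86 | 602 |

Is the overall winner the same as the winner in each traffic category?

Direct: Flow A 50/72 = 69.4%, Flow B 14/19 = 73.7% → Flow B
Display: Flow A 27/72 = 37.5%, Flow B 63/133 = 47.4% → Flow B
Email: Flow A 46/569 = 8.1%, Flow B 86/602 = 14.3% → Flow B
Overall: Flow A 123/713 = 17.3%, Flow B 163/754 = 21.6% → Flow B
Flow B wins overall and in every traffic group — no reversal.

Yes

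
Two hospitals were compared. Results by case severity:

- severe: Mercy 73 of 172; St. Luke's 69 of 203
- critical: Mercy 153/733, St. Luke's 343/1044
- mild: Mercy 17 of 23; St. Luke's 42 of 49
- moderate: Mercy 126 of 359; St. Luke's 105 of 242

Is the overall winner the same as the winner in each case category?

Severe: Mercy 73/172 = 42.4%, St. Luke's 69/203 = 34.0% → Mercy
Critical: Mercy 153/733 = 20.9%, St. Luke's 343/1044 = 32.9% → St. Luke's
Mild: Mercy 17/23 = 73.9%, St. Luke's 42/49 = 85.7% → St. Luke's
Moderate: Mercy 126/359 = 35.1%, St. Luke's 105/242 = 43.4% → St. Luke's
Overall: Mercy 369/1287 = 28.7%, St. Luke's 559/1538 = 36.3% → St. Luke's
Neither sweeps: Mercy wins 1 of 4 groups, St. Luke's wins 3. St. Luke's wins overall but not every group — no Simpson reversal.

No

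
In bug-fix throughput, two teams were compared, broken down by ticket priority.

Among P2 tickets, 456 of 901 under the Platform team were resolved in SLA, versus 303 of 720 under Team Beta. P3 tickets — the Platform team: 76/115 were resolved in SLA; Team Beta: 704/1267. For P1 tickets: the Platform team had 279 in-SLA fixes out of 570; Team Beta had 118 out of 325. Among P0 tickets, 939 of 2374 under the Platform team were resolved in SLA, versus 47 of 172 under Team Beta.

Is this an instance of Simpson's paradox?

Yes

P2: the Platform team 456/901 = 50.6%, Team Beta 303/720 = 42.1% → the Platform team
P3: the Platform team 76/115 = 66.1%, Team Beta 704/1267 = 55.6% → the Platform team
P1: the Platform team 279/570 = 48.9%, Team Beta 118/325 = 36.3% → the Platform team
P0: the Platform team 939/2374 = 39.6%, Team Beta 47/172 = 27.3% → the Platform team
Overall: the Platform team 1750/3960 = 44.2%, Team Beta 1172/2484 = 47.2% → Team Beta
The Platform team wins each ticket group but Team Beta wins overall — the comparison reverses. The Platform team's tickets skew toward P0, which has a lower base rate.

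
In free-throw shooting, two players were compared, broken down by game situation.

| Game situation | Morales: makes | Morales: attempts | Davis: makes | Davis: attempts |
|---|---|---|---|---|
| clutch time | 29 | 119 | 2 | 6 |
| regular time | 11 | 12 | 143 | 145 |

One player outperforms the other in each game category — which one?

Davis

Clutch time: Morales 29/119 = 24.4%, Davis 2/6 = 33.3% → Davis
Regular time: Morales 11/12 = 91.7%, Davis 143/145 = 98.6% → Davis
Davis has the higher rate in both groups.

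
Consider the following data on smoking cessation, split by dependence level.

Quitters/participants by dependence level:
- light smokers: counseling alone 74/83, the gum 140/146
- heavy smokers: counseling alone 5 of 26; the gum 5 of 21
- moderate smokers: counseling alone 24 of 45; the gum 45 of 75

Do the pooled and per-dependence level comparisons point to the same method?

Light smokers: counseling alone 74/83 = 89.2%, the gum 140/146 = 95.9% → the gum
Heavy smokers: counseling alone 5/26 = 19.2%, the gum 5/21 = 23.8% → the gum
Moderate smokers: counseling alone 24/45 = 53.3%, the gum 45/75 = 60.0% → the gum
Overall: counseling alone 103/154 = 66.9%, the gum 190/242 = 78.5% → the gum
The gum wins overall and in every dependence group — no reversal.

Yes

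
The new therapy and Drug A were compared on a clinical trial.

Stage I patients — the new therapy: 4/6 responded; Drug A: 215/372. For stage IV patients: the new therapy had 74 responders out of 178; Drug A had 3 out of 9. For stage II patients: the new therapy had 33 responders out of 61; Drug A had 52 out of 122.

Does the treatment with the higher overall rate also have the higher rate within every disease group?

Stage I: the new therapy 4/6 = 66.7%, Drug A 215/372 = 57.8% → the new therapy
Stage IV: the new therapy 74/178 = 41.6%, Drug A 3/9 = 33.3% → the new therapy
Stage II: the new therapy 33/61 = 54.1%, Drug A 52/122 = 42.6% → the new therapy
Overall: the new therapy 111/245 = 45.3%, Drug A 270/503 = 53.7% → Drug A
The new therapy wins each disease group but Drug A wins overall — the comparison reverses. The new therapy's patients skew toward stage IV, which has a lower base rate.

No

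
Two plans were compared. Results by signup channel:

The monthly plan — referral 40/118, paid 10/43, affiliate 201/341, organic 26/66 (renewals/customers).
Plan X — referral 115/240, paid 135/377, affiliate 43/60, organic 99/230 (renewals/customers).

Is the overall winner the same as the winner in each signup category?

No

Referral: the monthly plan 40/118 = 33.9%, Plan X 115/240 = 47.9% → Plan X
Paid: the monthly plan 10/43 = 23.3%, Plan X 135/377 = 35.8% → Plan X
Affiliate: the monthly plan 201/341 = 58.9%, Plan X 43/60 = 71.7% → Plan X
Organic: the monthly plan 26/66 = 39.4%, Plan X 99/230 = 43.0% → Plan X
Overall: the monthly plan 277/568 = 48.8%, Plan X 392/907 = 43.2% → the monthly plan
Plan X wins each signup group but the monthly plan wins overall — the comparison reverses. Plan X's customers skew toward paid, which has a lower base rate.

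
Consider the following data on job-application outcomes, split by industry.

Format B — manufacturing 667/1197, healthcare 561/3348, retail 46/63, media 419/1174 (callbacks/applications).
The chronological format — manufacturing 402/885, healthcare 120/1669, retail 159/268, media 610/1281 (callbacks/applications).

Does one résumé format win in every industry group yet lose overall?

No

Manufacturing: Format B 667/1197 = 55.7%, the chronological format 402/885 = 45.4% → Format B
Healthcare: Format B 561/3348 = 16.8%, the chronological format 120/1669 = 7.2% → Format B
Retail: Format B 46/63 = 73.0%, the chronological format 159/268 = 59.3% → Format B
Media: Format B 419/1174 = 35.7%, the chronological format 610/1281 = 47.6% → the chronological format
Overall: Format B 1693/5782 = 29.3%, the chronological format 1291/4103 = 31.5% → the chronological format
Neither sweeps: Format B wins 3 of 4 groups, the chronological format wins 1. The chronological format wins overall but not every group — no Simpson reversal.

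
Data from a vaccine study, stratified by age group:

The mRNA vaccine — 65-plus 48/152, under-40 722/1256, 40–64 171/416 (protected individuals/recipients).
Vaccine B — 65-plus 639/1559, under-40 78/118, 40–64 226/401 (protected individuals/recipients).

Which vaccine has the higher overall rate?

the mRNA vaccine

65-plus: the mRNA vaccine 48/152 = 31.6%, Vaccine B 639/1559 = 41.0% → Vaccine B
Under-40: the mRNA vaccine 722/1256 = 57.5%, Vaccine B 78/118 = 66.1% → Vaccine B
40–64: the mRNA vaccine 171/416 = 41.1%, Vaccine B 226/401 = 56.4% → Vaccine B
Overall: the mRNA vaccine 941/1824 = 51.6%, Vaccine B 943/2078 = 45.4% → the mRNA vaccine
(Vaccine B wins every age group but the mRNA vaccine wins overall — Vaccine B's recipients skew toward the low-rate 65-plus group.)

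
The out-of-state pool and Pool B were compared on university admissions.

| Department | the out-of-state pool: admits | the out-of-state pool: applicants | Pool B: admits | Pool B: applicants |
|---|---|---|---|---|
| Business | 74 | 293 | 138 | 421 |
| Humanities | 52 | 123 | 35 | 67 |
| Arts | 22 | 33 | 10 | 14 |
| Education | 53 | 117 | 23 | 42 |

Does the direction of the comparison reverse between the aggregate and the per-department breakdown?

Business: the out-of-state pool 74/293 = 25.3%, Pool B 138/421 = 32.8% → Pool B
Humanities: the out-of-state pool 52/123 = 42.3%, Pool B 35/67 = 52.2% → Pool B
Arts: the out-of-state pool 22/33 = 66.7%, Pool B 10/14 = 71.4% → Pool B
Education: the out-of-state pool 53/117 = 45.3%, Pool B 23/42 = 54.8% → Pool B
Overall: the out-of-state pool 201/566 = 35.5%, Pool B 206/544 = 37.9% → Pool B
Pool B wins overall and in every department group — no reversal.

No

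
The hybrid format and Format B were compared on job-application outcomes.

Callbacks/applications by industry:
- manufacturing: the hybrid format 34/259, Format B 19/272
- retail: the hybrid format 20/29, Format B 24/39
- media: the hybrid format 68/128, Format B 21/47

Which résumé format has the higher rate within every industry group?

Manufacturing: the hybrid format 34/259 = 13.1%, Format B 19/272 = 7.0% → the hybrid format
Retail: the hybrid format 20/29 = 69.0%, Format B 24/39 = 61.5% → the hybrid format
Media: the hybrid format 68/128 = 53.1%, Format B 21/47 = 44.7% → the hybrid format
The hybrid format has the higher rate in all 3 groups.

the hybrid format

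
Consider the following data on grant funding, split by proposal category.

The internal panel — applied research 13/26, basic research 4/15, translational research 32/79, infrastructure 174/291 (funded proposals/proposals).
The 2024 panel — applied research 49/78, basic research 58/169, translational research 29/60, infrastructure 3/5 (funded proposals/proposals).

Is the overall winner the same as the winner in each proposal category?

Applied research: the internal panel 13/26 = 50.0%, the 2024 panel 49/78 = 62.8% → the 2024 panel
Basic research: the internal panel 4/15 = 26.7%, the 2024 panel 58/169 = 34.3% → the 2024 panel
Translational research: the internal panel 32/79 = 40.5%, the 2024 panel 29/60 = 48.3% → the 2024 panel
Infrastructure: the internal panel 174/291 = 59.8%, the 2024 panel 3/5 = 60.0% → the 2024 panel
Overall: the internal panel 223/411 = 54.3%, the 2024 panel 139/312 = 44.6% → the internal panel
The 2024 panel wins each proposal group but the internal panel wins overall — the comparison reverses. The 2024 panel's proposals skew toward basic research, which has a lower base rate.

No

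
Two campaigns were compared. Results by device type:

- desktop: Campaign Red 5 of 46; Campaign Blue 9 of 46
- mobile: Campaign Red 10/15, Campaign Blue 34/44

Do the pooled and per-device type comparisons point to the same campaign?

Yes

Desktop: Campaign Red 5/46 = 10.9%, Campaign Blue 9/46 = 19.6% → Campaign Blue
Mobile: Campaign Red 10/15 = 66.7%, Campaign Blue 34/44 = 77.3% → Campaign Blue
Overall: Campaign Red 15/61 = 24.6%, Campaign Blue 43/90 = 47.8% → Campaign Blue
Campaign Blue wins overall and in every device group — no reversal.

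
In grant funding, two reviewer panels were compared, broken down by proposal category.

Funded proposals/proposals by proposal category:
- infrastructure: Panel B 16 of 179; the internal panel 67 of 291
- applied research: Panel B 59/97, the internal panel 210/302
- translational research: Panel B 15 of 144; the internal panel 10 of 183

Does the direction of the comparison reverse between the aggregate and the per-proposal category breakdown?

Infrastructure: Panel B 16/179 = 8.9%, the internal panel 67/291 = 23.0% → the internal panel
Applied research: Panel B 59/97 = 60.8%, the internal panel 210/302 = 69.5% → the internal panel
Translational research: Panel B 15/144 = 10.4%, the internal panel 10/183 = 5.5% → Panel B
Overall: Panel B 90/420 = 21.4%, the internal panel 287/776 = 37.0% → the internal panel
Neither sweeps: Panel B wins 1 of 3 groups, the internal panel wins 2. The internal panel wins overall but not every group — no Simpson reversal.

No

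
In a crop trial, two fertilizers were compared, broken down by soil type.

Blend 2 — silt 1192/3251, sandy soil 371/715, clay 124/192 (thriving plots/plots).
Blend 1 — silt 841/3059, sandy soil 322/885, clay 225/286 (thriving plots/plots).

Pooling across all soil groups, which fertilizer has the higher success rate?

Silt: Blend 2 1192/3251 = 36.7%, Blend 1 841/3059 = 27.5% → Blend 2
Sandy soil: Blend 2 371/715 = 51.9%, Blend 1 322/885 = 36.4% → Blend 2
Clay: Blend 2 124/192 = 64.6%, Blend 1 225/286 = 78.7% → Blend 1
Overall: Blend 2 1687/4158 = 40.6%, Blend 1 1388/4230 = 32.8% → Blend 2
(Neither sweeps every soil group, but Blend 2 has the higher pooled rate.)

Blend 2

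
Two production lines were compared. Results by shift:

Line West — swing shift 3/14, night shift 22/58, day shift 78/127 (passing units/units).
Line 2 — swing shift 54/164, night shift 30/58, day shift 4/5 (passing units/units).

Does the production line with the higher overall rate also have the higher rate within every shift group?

No

Swing shift: Line West 3/14 = 21.4%, Line 2 54/164 = 32.9% → Line 2
Night shift: Line West 22/58 = 37.9%, Line 2 30/58 = 51.7% → Line 2
Day shift: Line West 78/127 = 61.4%, Line 2 4/5 = 80.0% → Line 2
Overall: Line West 103/199 = 51.8%, Line 2 88/227 = 38.8% → Line West
Line 2 wins each shift group but Line West wins overall — the comparison reverses. Line 2's units skew toward swing shift, which has a lower base rate.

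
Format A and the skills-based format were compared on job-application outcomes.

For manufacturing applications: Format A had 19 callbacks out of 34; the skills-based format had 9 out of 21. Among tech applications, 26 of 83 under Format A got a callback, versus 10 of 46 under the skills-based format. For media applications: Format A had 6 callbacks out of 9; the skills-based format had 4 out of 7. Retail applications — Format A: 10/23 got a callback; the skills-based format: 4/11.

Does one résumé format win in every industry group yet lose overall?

No

Manufacturing: Format A 19/34 = 55.9%, the skills-based format 9/21 = 42.9% → Format A
Tech: Format A 26/83 = 31.3%, the skills-based format 10/46 = 21.7% → Format A
Media: Format A 6/9 = 66.7%, the skills-based format 4/7 = 57.1% → Format A
Retail: Format A 10/23 = 43.5%, the skills-based format 4/11 = 36.4% → Format A
Overall: Format A 61/149 = 40.9%, the skills-based format 27/85 = 31.8% → Format A
Format A wins overall and in every industry group — no reversal.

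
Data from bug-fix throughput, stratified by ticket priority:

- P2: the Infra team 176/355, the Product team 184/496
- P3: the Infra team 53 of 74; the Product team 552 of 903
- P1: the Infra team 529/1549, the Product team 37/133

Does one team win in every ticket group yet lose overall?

Yes

P2: the Infra team 176/355 = 49.6%, the Product team 184/496 = 37.1% → the Infra team
P3: the Infra team 53/74 = 71.6%, the Product team 552/903 = 61.1% → the Infra team
P1: the Infra team 529/1549 = 34.2%, the Product team 37/133 = 27.8% → the Infra team
Overall: the Infra team 758/1978 = 38.3%, the Product team 773/1532 = 50.5% → the Product team
The Infra team wins each ticket group but the Product team wins overall — the comparison reverses. The Infra team's tickets skew toward P1, which has a lower base rate.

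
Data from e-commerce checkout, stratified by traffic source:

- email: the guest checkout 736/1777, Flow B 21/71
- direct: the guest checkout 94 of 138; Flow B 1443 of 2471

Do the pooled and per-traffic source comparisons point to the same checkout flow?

Email: the guest checkout 736/1777 = 41.4%, Flow B 21/71 = 29.6% → the guest checkout
Direct: the guest checkout 94/138 = 68.1%, Flow B 1443/2471 = 58.4% → the guest checkout
Overall: the guest checkout 830/1915 = 43.3%, Flow B 1464/2542 = 57.6% → Flow B
The guest checkout wins each traffic group but Flow B wins overall — the comparison reverses. The guest checkout's sessions skew toward email, which has a lower base rate.

No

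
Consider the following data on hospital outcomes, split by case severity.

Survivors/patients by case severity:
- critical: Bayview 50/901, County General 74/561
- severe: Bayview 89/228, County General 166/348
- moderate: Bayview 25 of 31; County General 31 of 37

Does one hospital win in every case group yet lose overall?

Critical: Bayview 50/901 = 5.5%, County General 74/561 = 13.2% → County General
Severe: Bayview 89/228 = 39.0%, County General 166/348 = 47.7% → County General
Moderate: Bayview 25/31 = 80.6%, County General 31/37 = 83.8% → County General
Overall: Bayview 164/1160 = 14.1%, County General 271/946 = 28.6% → County General
County General wins overall and in every case group — no reversal.

No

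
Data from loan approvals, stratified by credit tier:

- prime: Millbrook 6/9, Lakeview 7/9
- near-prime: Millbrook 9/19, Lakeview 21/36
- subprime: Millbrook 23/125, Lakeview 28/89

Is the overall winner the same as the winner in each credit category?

Yes

Prime: Millbrook 6/9 = 66.7%, Lakeview 7/9 = 77.8% → Lakeview
Near-prime: Millbrook 9/19 = 47.4%, Lakeview 21/36 = 58.3% → Lakeview
Subprime: Millbrook 23/125 = 18.4%, Lakeview 28/89 = 31.5% → Lakeview
Overall: Millbrook 38/153 = 24.8%, Lakeview 56/134 = 41.8% → Lakeview
Lakeview wins overall and in every credit group — no reversal.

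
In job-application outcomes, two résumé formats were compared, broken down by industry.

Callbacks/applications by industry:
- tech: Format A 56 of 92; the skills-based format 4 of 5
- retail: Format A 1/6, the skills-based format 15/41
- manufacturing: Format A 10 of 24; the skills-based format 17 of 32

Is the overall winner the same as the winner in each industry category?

Tech: Format A 56/92 = 60.9%, the skills-based format 4/5 = 80.0% → the skills-based format
Retail: Format A 1/6 = 16.7%, the skills-based format 15/41 = 36.6% → the skills-based format
Manufacturing: Format A 10/24 = 41.7%, the skills-based format 17/32 = 53.1% → the skills-based format
Overall: Format A 67/122 = 54.9%, the skills-based format 36/78 = 46.2% → Format A
The skills-based format wins each industry group but Format A wins overall — the comparison reverses. The skills-based format's applications skew toward retail, which has a lower base rate.

No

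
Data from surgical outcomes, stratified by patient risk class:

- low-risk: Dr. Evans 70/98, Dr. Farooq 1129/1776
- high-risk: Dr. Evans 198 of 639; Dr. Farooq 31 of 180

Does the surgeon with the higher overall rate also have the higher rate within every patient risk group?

Low-risk: Dr. Evans 70/98 = 71.4%, Dr. Farooq 1129/1776 = 63.6% → Dr. Evans
High-risk: Dr. Evans 198/639 = 31.0%, Dr. Farooq 31/180 = 17.2% → Dr. Evans
Overall: Dr. Evans 268/737 = 36.4%, Dr. Farooq 1160/1956 = 59.3% → Dr. Farooq
Dr. Evans wins each patient risk group but Dr. Farooq wins overall — the comparison reverses. Dr. Evans's operations skew toward high-risk, which has a lower base rate.

No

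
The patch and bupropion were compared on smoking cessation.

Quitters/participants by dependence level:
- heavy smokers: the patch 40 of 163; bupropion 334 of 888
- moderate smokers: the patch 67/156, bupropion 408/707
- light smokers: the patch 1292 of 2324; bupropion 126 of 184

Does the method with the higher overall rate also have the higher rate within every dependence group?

No

Heavy smokers: the patch 40/163 = 24.5%, bupropion 334/888 = 37.6% → bupropion
Moderate smokers: the patch 67/156 = 42.9%, bupropion 408/707 = 57.7% → bupropion
Light smokers: the patch 1292/2324 = 55.6%, bupropion 126/184 = 68.5% → bupropion
Overall: the patch 1399/2643 = 52.9%, bupropion 868/1779 = 48.8% → the patch
Bupropion wins each dependence group but the patch wins overall — the comparison reverses. Bupropion's participants skew toward heavy smokers, which has a lower base rate.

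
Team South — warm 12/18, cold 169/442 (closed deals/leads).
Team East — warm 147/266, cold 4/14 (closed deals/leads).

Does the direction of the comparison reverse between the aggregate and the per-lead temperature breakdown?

Yes

Warm: Team South 12/18 = 66.7%, Team East 147/266 = 55.3% → Team South
Cold: Team South 169/442 = 38.2%, Team East 4/14 = 28.6% → Team South
Overall: Team South 181/460 = 39.3%, Team East 151/280 = 53.9% → Team East
Team South wins each lead group but Team East wins overall — the comparison reverses. Team South's leads skew toward cold, which has a lower base rate.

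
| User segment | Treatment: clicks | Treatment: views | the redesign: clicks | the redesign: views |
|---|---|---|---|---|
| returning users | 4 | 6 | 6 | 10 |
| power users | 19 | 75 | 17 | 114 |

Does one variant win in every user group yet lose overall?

Returning users: Treatment 4/6 = 66.7%, the redesign 6/10 = 60.0% → Treatment
Power users: Treatment 19/75 = 25.3%, the redesign 17/114 = 14.9% → Treatment
Overall: Treatment 23/81 = 28.4%, the redesign 23/124 = 18.5% → Treatment
Treatment wins overall and in every user group — no reversal.

No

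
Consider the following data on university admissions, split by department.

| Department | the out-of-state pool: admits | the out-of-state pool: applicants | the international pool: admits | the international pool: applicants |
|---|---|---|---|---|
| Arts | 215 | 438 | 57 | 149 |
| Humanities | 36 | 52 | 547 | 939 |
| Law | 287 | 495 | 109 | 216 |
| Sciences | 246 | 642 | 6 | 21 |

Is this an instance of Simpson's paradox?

Arts: the out-of-state pool 215/438 = 49.1%, the international pool 57/149 = 38.3% → the out-of-state pool
Humanities: the out-of-state pool 36/52 = 69.2%, the international pool 547/939 = 58.3% → the out-of-state pool
Law: the out-of-state pool 287/495 = 58.0%, the international pool 109/216 = 50.5% → the out-of-state pool
Sciences: the out-of-state pool 246/642 = 38.3%, the international pool 6/21 = 28.6% → the out-of-state pool
Overall: the out-of-state pool 784/1627 = 48.2%, the international pool 719/1325 = 54.3% → the international pool
The out-of-state pool wins each department group but the international pool wins overall — the comparison reverses. The out-of-state pool's applicants skew toward Sciences, which has a lower base rate.

Yes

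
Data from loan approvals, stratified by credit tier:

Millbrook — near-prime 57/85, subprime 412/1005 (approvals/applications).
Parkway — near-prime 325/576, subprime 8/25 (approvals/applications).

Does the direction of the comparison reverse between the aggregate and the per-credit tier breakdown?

Near-prime: Millbrook 57/85 = 67.1%, Parkway 325/576 = 56.4% → Millbrook
Subprime: Millbrook 412/1005 = 41.0%, Parkway 8/25 = 32.0% → Millbrook
Overall: Millbrook 469/1090 = 43.0%, Parkway 333/601 = 55.4% → Parkway
Millbrook wins each credit group but Parkway wins overall — the comparison reverses. Millbrook's applications skew toward subprime, which has a lower base rate.

Yes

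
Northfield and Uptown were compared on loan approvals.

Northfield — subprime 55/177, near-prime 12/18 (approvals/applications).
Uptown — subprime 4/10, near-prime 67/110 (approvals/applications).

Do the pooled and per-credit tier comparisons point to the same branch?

No

Subprime: Northfield 55/177 = 31.1%, Uptown 4/10 = 40.0% → Uptown
Near-prime: Northfield 12/18 = 66.7%, Uptown 67/110 = 60.9% → Northfield
Overall: Northfield 67/195 = 34.4%, Uptown 71/120 = 59.2% → Uptown
Neither sweeps: Northfield wins 1 of 2 groups, Uptown wins 1. Uptown wins overall but not every group — no Simpson reversal.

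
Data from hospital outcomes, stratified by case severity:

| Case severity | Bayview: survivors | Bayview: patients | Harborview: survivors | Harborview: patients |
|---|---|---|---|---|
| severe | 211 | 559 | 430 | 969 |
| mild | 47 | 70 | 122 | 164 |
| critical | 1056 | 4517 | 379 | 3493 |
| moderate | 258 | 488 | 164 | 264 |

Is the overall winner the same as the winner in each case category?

Severe: Bayview 211/559 = 37.7%, Harborview 430/969 = 44.4% → Harborview
Mild: Bayview 47/70 = 67.1%, Harborview 122/164 = 74.4% → Harborview
Critical: Bayview 1056/4517 = 23.4%, Harborview 379/3493 = 10.9% → Bayview
Moderate: Bayview 258/488 = 52.9%, Harborview 164/264 = 62.1% → Harborview
Overall: Bayview 1572/5634 = 27.9%, Harborview 1095/4890 = 22.4% → Bayview
Neither sweeps: Bayview wins 1 of 4 groups, Harborview wins 3. Bayview wins overall but not every group — no Simpson reversal.

No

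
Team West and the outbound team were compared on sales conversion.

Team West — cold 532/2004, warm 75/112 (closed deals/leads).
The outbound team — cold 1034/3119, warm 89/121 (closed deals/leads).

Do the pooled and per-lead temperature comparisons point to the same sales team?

Yes

Cold: Team West 532/2004 = 26.5%, the outbound team 1034/3119 = 33.2% → the outbound team
Warm: Team West 75/112 = 67.0%, the outbound team 89/121 = 73.6% → the outbound team
Overall: Team West 607/2116 = 28.7%, the outbound team 1123/3240 = 34.7% → the outbound team
The outbound team wins overall and in every lead group — no reversal.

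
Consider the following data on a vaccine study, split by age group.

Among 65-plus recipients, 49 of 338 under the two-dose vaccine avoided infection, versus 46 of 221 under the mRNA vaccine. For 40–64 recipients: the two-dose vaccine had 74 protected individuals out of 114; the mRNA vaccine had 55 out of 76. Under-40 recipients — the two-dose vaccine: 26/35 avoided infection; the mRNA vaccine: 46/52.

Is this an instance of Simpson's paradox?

No

65-plus: the two-dose vaccine 49/338 = 14.5%, the mRNA vaccine 46/221 = 20.8% → the mRNA vaccine
40–64: the two-dose vaccine 74/114 = 64.9%, the mRNA vaccine 55/76 = 72.4% → the mRNA vaccine
Under-40: the two-dose vaccine 26/35 = 74.3%, the mRNA vaccine 46/52 = 88.5% → the mRNA vaccine
Overall: the two-dose vaccine 149/487 = 30.6%, the mRNA vaccine 147/349 = 42.1% → the mRNA vaccine
The mRNA vaccine wins overall and in every age group — no reversal.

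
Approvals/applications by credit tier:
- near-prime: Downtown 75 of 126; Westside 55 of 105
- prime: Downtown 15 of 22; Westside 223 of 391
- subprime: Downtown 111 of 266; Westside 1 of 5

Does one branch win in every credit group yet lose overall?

Near-prime: Downtown 75/126 = 59.5%, Westside 55/105 = 52.4% → Downtown
Prime: Downtown 15/22 = 68.2%, Westside 223/391 = 57.0% → Downtown
Subprime: Downtown 111/266 = 41.7%, Westside 1/5 = 20.0% → Downtown
Overall: Downtown 201/414 = 48.6%, Westside 279/501 = 55.7% → Westside
Downtown wins each credit group but Westside wins overall — the comparison reverses. Downtown's applications skew toward subprime, which has a lower base rate.

Yes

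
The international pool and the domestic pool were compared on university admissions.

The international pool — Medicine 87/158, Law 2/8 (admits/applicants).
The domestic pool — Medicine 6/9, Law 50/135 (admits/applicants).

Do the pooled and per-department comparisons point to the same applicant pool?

No

Medicine: the international pool 87/158 = 55.1%, the domestic pool 6/9 = 66.7% → the domestic pool
Law: the international pool 2/8 = 25.0%, the domestic pool 50/135 = 37.0% → the domestic pool
Overall: the international pool 89/166 = 53.6%, the domestic pool 56/144 = 38.9% → the international pool
The domestic pool wins each department group but the international pool wins overall — the comparison reverses. The domestic pool's applicants skew toward Law, which has a lower base rate.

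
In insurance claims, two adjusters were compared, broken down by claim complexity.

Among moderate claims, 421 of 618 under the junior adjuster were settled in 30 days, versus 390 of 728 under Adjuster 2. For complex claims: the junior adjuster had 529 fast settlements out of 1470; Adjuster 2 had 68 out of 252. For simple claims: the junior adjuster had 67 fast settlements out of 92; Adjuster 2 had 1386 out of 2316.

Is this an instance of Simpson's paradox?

Yes

Moderate: the junior adjuster 421/618 = 68.1%, Adjuster 2 390/728 = 53.6% → the junior adjuster
Complex: the junior adjuster 529/1470 = 36.0%, Adjuster 2 68/252 = 27.0% → the junior adjuster
Simple: the junior adjuster 67/92 = 72.8%, Adjuster 2 1386/2316 = 59.8% → the junior adjuster
Overall: the junior adjuster 1017/2180 = 46.7%, Adjuster 2 1844/3296 = 55.9% → Adjuster 2
The junior adjuster wins each claim group but Adjuster 2 wins overall — the comparison reverses. The junior adjuster's claims skew toward complex, which has a lower base rate.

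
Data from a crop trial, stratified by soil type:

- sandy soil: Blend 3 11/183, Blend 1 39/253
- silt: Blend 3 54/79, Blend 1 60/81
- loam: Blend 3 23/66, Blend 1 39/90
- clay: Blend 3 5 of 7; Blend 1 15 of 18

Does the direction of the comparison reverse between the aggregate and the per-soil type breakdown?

No

Sandy soil: Blend 3 11/183 = 6.0%, Blend 1 39/253 = 15.4% → Blend 1
Silt: Blend 3 54/79 = 68.4%, Blend 1 60/81 = 74.1% → Blend 1
Loam: Blend 3 23/66 = 34.8%, Blend 1 39/90 = 43.3% → Blend 1
Clay: Blend 3 5/7 = 71.4%, Blend 1 15/18 = 83.3% → Blend 1
Overall: Blend 3 93/335 = 27.8%, Blend 1 153/442 = 34.6% → Blend 1
Blend 1 wins overall and in every soil group — no reversal.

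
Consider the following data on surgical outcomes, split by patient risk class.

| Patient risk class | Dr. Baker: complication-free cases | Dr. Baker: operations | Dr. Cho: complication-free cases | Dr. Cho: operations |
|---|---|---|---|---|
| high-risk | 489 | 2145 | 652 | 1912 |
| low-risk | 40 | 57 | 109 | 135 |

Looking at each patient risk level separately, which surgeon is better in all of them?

Dr. Cho

High-risk: Dr. Baker 489/2145 = 22.8%, Dr. Cho 652/1912 = 34.1% → Dr. Cho
Low-risk: Dr. Baker 40/57 = 70.2%, Dr. Cho 109/135 = 80.7% → Dr. Cho
Dr. Cho has the higher rate in both groups.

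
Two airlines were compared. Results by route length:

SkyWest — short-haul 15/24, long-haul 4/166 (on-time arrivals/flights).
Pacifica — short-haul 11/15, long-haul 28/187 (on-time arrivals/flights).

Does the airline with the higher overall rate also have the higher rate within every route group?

Short-haul: SkyWest 15/24 = 62.5%, Pacifica 11/15 = 73.3% → Pacifica
Long-haul: SkyWest 4/166 = 2.4%, Pacifica 28/187 = 15.0% → Pacifica
Overall: SkyWest 19/190 = 10.0%, Pacifica 39/202 = 19.3% → Pacifica
Pacifica wins overall and in every route group — no reversal.

Yes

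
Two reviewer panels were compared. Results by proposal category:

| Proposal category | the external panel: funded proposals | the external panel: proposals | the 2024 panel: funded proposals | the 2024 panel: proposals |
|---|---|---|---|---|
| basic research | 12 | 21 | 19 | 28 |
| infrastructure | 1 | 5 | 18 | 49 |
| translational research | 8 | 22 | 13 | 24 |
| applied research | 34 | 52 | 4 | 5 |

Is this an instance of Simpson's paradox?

Yes

Basic research: the external panel 12/21 = 57.1%, the 2024 panel 19/28 = 67.9% → the 2024 panel
Infrastructure: the external panel 1/5 = 20.0%, the 2024 panel 18/49 = 36.7% → the 2024 panel
Translational research: the external panel 8/22 = 36.4%, the 2024 panel 13/24 = 54.2% → the 2024 panel
Applied research: the external panel 34/52 = 65.4%, the 2024 panel 4/5 = 80.0% → the 2024 panel
Overall: the external panel 55/100 = 55.0%, the 2024 panel 54/106 = 50.9% → the external panel
The 2024 panel wins each proposal group but the external panel wins overall — the comparison reverses. The 2024 panel's proposals skew toward infrastructure, which has a lower base rate.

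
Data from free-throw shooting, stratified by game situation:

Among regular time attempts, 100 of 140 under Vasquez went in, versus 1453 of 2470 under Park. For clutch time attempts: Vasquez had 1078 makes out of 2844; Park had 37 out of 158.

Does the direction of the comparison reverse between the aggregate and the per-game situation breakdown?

Regular time: Vasquez 100/140 = 71.4%, Park 1453/2470 = 58.8% → Vasquez
Clutch time: Vasquez 1078/2844 = 37.9%, Park 37/158 = 23.4% → Vasquez
Overall: Vasquez 1178/2984 = 39.5%, Park 1490/2628 = 56.7% → Park
Vasquez wins each game group but Park wins overall — the comparison reverses. Vasquez's attempts skew toward clutch time, which has a lower base rate.

Yes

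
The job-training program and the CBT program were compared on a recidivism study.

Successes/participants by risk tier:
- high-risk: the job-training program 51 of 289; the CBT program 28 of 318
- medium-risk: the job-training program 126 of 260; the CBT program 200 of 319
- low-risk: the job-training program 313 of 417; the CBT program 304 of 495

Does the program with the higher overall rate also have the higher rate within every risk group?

High-risk: the job-training program 51/289 = 17.6%, the CBT program 28/318 = 8.8% → the job-training program
Medium-risk: the job-training program 126/260 = 48.5%, the CBT program 200/319 = 62.7% → the CBT program
Low-risk: the job-training program 313/417 = 75.1%, the CBT program 304/495 = 61.4% → the job-training program
Overall: the job-training program 490/966 = 50.7%, the CBT program 532/1132 = 47.0% → the job-training program
Neither sweeps: the job-training program wins 2 of 3 groups, the CBT program wins 1. The job-training program wins overall but not every group — no Simpson reversal.

No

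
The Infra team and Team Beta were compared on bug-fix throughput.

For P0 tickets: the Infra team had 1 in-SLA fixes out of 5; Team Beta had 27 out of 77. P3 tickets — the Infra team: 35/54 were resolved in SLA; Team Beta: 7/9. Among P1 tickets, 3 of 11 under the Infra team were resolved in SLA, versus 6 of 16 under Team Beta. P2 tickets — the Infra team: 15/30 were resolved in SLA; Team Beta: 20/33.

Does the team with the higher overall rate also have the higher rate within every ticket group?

P0: the Infra team 1/5 = 20.0%, Team Beta 27/77 = 35.1% → Team Beta
P3: the Infra team 35/54 = 64.8%, Team Beta 7/9 = 77.8% → Team Beta
P1: the Infra team 3/11 = 27.3%, Team Beta 6/16 = 37.5% → Team Beta
P2: the Infra team 15/30 = 50.0%, Team Beta 20/33 = 60.6% → Team Beta
Overall: the Infra team 54/100 = 54.0%, Team Beta 60/135 = 44.4% → the Infra team
Team Beta wins each ticket group but the Infra team wins overall — the comparison reverses. Team Beta's tickets skew toward P0, which has a lower base rate.

No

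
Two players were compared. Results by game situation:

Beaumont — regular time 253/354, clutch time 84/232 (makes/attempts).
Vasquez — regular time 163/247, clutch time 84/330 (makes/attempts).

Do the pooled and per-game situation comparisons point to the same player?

Regular time: Beaumont 253/354 = 71.5%, Vasquez 163/247 = 66.0% → Beaumont
Clutch time: Beaumont 84/232 = 36.2%, Vasquez 84/330 = 25.5% → Beaumont
Overall: Beaumont 337/586 = 57.5%, Vasquez 247/577 = 42.8% → Beaumont
Beaumont wins overall and in every game group — no reversal.

Yes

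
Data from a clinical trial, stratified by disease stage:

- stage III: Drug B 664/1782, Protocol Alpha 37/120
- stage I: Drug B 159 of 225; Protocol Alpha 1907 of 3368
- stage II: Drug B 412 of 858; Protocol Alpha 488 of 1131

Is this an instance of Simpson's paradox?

Stage III: Drug B 664/1782 = 37.3%, Protocol Alpha 37/120 = 30.8% → Drug B
Stage I: Drug B 159/225 = 70.7%, Protocol Alpha 1907/3368 = 56.6% → Drug B
Stage II: Drug B 412/858 = 48.0%, Protocol Alpha 488/1131 = 43.1% → Drug B
Overall: Drug B 1235/2865 = 43.1%, Protocol Alpha 2432/4619 = 52.7% → Protocol Alpha
Drug B wins each disease group but Protocol Alpha wins overall — the comparison reverses. Drug B's patients skew toward stage III, which has a lower base rate.

Yes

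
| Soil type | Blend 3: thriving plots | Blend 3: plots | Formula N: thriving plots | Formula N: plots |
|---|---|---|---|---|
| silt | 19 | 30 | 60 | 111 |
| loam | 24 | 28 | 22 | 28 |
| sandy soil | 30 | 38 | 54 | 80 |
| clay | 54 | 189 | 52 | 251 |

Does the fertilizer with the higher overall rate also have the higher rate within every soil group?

Yes

Silt: Blend 3 19/30 = 63.3%, Formula N 60/111 = 54.1% → Blend 3
Loam: Blend 3 24/28 = 85.7%, Formula N 22/28 = 78.6% → Blend 3
Sandy soil: Blend 3 30/38 = 78.9%, Formula N 54/80 = 67.5% → Blend 3
Clay: Blend 3 54/189 = 28.6%, Formula N 52/251 = 20.7% → Blend 3
Overall: Blend 3 127/285 = 44.6%, Formula N 188/470 = 40.0% → Blend 3
Blend 3 wins overall and in every soil group — no reversal.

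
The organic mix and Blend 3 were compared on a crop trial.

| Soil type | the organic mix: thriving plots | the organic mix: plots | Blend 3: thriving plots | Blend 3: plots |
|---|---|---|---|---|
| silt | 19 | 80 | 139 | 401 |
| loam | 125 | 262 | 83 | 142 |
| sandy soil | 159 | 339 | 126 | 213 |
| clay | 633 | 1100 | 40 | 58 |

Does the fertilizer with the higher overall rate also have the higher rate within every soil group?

No

Silt: the organic mix 19/80 = 23.8%, Blend 3 139/401 = 34.7% → Blend 3
Loam: the organic mix 125/262 = 47.7%, Blend 3 83/142 = 58.5% → Blend 3
Sandy soil: the organic mix 159/339 = 46.9%, Blend 3 126/213 = 59.2% → Blend 3
Clay: the organic mix 633/1100 = 57.5%, Blend 3 40/58 = 69.0% → Blend 3
Overall: the organic mix 936/1781 = 52.6%, Blend 3 388/814 = 47.7% → the organic mix
Blend 3 wins each soil group but the organic mix wins overall — the comparison reverses. Blend 3's plots skew toward silt, which has a lower base rate.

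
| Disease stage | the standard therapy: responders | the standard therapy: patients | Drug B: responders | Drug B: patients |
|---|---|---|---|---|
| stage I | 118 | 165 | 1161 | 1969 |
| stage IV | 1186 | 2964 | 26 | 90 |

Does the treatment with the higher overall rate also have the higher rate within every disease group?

No

Stage I: the standard therapy 118/165 = 71.5%, Drug B 1161/1969 = 59.0% → the standard therapy
Stage IV: the standard therapy 1186/2964 = 40.0%, Drug B 26/90 = 28.9% → the standard therapy
Overall: the standard therapy 1304/3129 = 41.7%, Drug B 1187/2059 = 57.6% → Drug B
The standard therapy wins each disease group but Drug B wins overall — the comparison reverses. The standard therapy's patients skew toward stage IV, which has a lower base rate.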